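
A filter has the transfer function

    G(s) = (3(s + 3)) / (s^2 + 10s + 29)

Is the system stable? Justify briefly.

stable

The denominator s^2 + 10s + 29 factors as (s^2 + 10s + 29), giving poles at s = -5 + 2j, -5 - 2j.
Since all poles lie strictly in the left half-plane, the system is stable.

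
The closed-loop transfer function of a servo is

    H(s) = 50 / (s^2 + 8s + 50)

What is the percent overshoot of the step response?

Comparing s^2 + 8s + 50 to s^2 + 2ζωₙs + ωₙ²: ωₙ = √50 ≈ 7.071 rad/s and ζ = 8/(2·√50) ≈ 0.5657.
%OS = 100·exp(−πζ/√(1−ζ²)) = 100·exp(−π·0.5657/√(1−0.5657²)) ≈ 11.6%.

%OS ≈ 11.6%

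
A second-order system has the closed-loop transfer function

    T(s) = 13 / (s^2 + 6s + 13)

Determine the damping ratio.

Compare the denominator to the standard form s^2 + 2ζωₙs + ωₙ².
ωₙ² = 13, so ωₙ = √13 ≈ 3.606 rad/s.
2ζωₙ = 6, so ζ = 6/(2·√13) ≈ 0.8321.
With ζ = 0.8321 the response is underdamped.

ζ ≈ 0.8321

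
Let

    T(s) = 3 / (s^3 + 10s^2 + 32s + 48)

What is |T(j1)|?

Substitute s = j1: numerator = 3, denominator = 38 + j31.
|T(j1)| = |3| / |38 + j31| = 3 / 49.041 ≈ 0.06117.

|T(j1)| ≈ 0.06117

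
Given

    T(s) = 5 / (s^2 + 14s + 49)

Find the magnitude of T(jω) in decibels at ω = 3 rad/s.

Substitute s = j3: numerator = 5, denominator = 40 + j42.
|T(j3)| = |5| / |40 + j42| = 5 / 58 ≈ 0.08621.
In decibels: 20·log₁₀(0.08621) ≈ -21.3 dB.

|T(j3)|_dB ≈ -21.3 dB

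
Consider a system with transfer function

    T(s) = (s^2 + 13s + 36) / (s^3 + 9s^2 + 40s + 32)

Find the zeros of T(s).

s = -9, -4

Set the numerator to zero: s^2 + 13s + 36 = 0.
Factoring: (s + 9)(s + 4) = 0.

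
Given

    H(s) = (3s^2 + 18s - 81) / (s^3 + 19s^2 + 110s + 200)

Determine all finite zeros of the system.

Set the numerator to zero: 3s^2 + 18s - 81 = 0, i.e. 3·(s^2 + 6s - 27) = 0.
Factoring: (s - 3)(s + 9) = 0.

s = 3, -9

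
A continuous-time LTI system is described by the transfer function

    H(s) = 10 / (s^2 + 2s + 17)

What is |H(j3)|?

Substitute s = j3: numerator = 10, denominator = 8 + j6.
|H(j3)| = |10| / |8 + j6| = 10 / 10 = 1.

|H(j3)| = 1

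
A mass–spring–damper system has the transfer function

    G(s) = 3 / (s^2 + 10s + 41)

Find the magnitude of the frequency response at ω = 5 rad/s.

|G(j5)| ≈ 0.05715

Substitute s = j5: numerator = 3, denominator = 16 + j50.
|G(j5)| = |3| / |16 + j50| = 3 / 52.498 ≈ 0.05715.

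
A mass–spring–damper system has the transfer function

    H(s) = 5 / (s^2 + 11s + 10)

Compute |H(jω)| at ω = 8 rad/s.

Substitute s = j8: numerator = 5, denominator = -54 + j88.
|H(j8)| = |5| / |-54 + j88| = 5 / 103.25 ≈ 0.04843.

|H(j8)| ≈ 0.04843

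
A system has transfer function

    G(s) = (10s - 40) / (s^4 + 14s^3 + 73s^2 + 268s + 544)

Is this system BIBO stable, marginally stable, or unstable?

The denominator s^4 + 14s^3 + 73s^2 + 268s + 544 factors as (s + 4)(s + 8)(s^2 + 2s + 17), giving poles at s = -4, -8, -1 ± 4j.
Since all poles lie strictly in the left half-plane, the system is stable.

stable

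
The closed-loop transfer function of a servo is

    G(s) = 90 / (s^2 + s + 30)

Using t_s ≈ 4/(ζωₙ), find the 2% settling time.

Comparing s^2 + s + 30 to s^2 + 2ζωₙs + ωₙ²: ωₙ = √30 ≈ 5.477 rad/s and ζ = 1/(2·√30) ≈ 0.09129.
ζωₙ = 1/2 = 0.5, so t_s ≈ 4/(ζωₙ) = 4/0.5 = 8 s.

t_s ≈ 8 s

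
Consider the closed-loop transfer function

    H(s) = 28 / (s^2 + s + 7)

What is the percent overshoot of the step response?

%OS ≈ 54.6%

Comparing s^2 + s + 7 to s^2 + 2ζωₙs + ωₙ²: ωₙ = √7 ≈ 2.646 rad/s and ζ = 1/(2·√7) ≈ 0.1890.
%OS = 100·exp(−πζ/√(1−ζ²)) = 100·exp(−π·0.1890/√(1−0.1890²)) ≈ 54.6%.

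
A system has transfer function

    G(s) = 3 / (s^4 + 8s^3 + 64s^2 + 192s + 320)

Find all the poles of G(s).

s = -2 ± 6j, -2 ± 2j

The poles are the roots of the denominator s^4 + 8s^3 + 64s^2 + 192s + 320 = 0.
No real roots exist; factor into two real quadratics: (s^2 + 4s + 40)(s^2 + 4s + 8) = 0.
Each quadratic gives a conjugate pair via the quadratic formula.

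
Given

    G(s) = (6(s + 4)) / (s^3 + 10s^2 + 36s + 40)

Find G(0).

G(0) = 3/5 ≈ 0.6000

Set s = 0: G(0) = (24) / (40) = 3/5.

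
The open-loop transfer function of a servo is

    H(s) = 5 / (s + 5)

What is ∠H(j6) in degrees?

At s = j6: numerator = 5, denominator = 5 + j6.
∠H = ∠num − ∠den = 0° − (50.194°) = -50.19°.

∠H(j6) ≈ -50.19°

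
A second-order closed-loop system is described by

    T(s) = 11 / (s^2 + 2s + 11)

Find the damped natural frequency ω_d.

Comparing s^2 + 2s + 11 to s^2 + 2ζωₙs + ωₙ²: ωₙ = √11 ≈ 3.317 rad/s and ζ = 2/(2·√11) ≈ 0.3015.
ζωₙ = 2/2 = 1, so ω_d = ωₙ√(1−ζ²) = √(ωₙ² − (ζωₙ)²) = √(11 − 1²) = √10 ≈ 3.162 rad/s.

ω_d ≈ 3.162 rad/s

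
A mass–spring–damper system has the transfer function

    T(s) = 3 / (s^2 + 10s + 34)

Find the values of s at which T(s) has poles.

s = -5 + 3j, -5 - 3j

The poles are the roots of the denominator s^2 + 10s + 34 = 0.
Using the quadratic formula: s = (-10 ± √(-36))/2 = -5 ± 3j.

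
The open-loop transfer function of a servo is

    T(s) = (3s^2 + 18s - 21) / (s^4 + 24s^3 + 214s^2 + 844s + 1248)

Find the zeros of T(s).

Set the numerator to zero: 3s^2 + 18s - 21 = 0, i.e. 3·(s^2 + 6s - 7) = 0.
Factoring: (s - 1)(s + 7) = 0.

s = 1, -7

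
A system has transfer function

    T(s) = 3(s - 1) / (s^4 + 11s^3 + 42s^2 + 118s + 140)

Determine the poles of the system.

The poles are the roots of the denominator s^4 + 11s^3 + 42s^2 + 118s + 140 = 0.
Trying s = -7: the polynomial evaluates to 0, so (s + 7) is a factor.
Dividing out leaves s^3 + 4s^2 + 14s + 20 = 0.
This factors further as (s^2 + 2s + 10)(s + 2) = 0.

s = -1 ± 3j, -7, -2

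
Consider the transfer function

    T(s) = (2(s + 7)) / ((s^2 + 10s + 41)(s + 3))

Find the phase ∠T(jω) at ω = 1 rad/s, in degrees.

∠T(j1) ≈ -24.34°

At s = j1: numerator = 14 + j2, denominator = 110 + j70.
∠T = ∠num − ∠den = 8.1301° − (32.471°) = -24.34°.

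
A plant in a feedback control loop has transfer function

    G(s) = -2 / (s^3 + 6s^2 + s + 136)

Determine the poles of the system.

The poles are the roots of the denominator s^3 + 6s^2 + s + 136 = 0.
Trying s = -8: the polynomial evaluates to 0, so (s + 8) is a factor.
Dividing out leaves s^2 - 2s + 17 = 0.
The quadratic formula then gives s = 1 ± 4j.

s = 1 ± 4j, -8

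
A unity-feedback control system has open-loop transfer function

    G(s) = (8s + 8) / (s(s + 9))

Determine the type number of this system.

The denominator has 1 factor of s at the origin (free integrator), so this is a Type 1 system.

Type 1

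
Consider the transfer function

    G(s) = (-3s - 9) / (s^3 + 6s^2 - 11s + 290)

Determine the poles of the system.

s = -10, 2 + 5j, 2 - 5j

The poles are the roots of the denominator s^3 + 6s^2 - 11s + 290 = 0.
Trying s = -10: the polynomial evaluates to 0, so (s + 10) is a factor.
Dividing out leaves s^2 - 4s + 29 = 0.
The quadratic formula then gives s = 2 ± 5j.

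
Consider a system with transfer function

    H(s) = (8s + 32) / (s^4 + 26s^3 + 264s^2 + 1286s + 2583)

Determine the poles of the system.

s = -7, -5 ± 4j, -9

The poles are the roots of the denominator s^4 + 26s^3 + 264s^2 + 1286s + 2583 = 0.
Trying s = -7: the polynomial evaluates to 0, so (s + 7) is a factor.
Dividing out leaves s^3 + 19s^2 + 131s + 369 = 0.
This factors further as (s^2 + 10s + 41)(s + 9) = 0.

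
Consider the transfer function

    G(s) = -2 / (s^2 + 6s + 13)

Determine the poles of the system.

s = -3 + 2j, -3 - 2j

The poles are the roots of the denominator s^2 + 6s + 13 = 0.
Using the quadratic formula: s = (-6 ± √(-16))/2 = -3 ± 2j.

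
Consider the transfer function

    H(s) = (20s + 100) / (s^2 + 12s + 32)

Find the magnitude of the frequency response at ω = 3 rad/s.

Substitute s = j3: numerator = 100 + j60, denominator = 23 + j36.
|H(j3)| = |100 + j60| / |23 + j36| = 116.62 / 42.720 ≈ 2.730.

|H(j3)| ≈ 2.730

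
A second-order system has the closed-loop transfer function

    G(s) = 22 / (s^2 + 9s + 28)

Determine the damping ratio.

Compare the denominator to the standard form s^2 + 2ζωₙs + ωₙ².
ωₙ² = 28, so ωₙ = √28 ≈ 5.292 rad/s.
2ζωₙ = 9, so ζ = 9/(2·√28) ≈ 0.8504.

ζ ≈ 0.8504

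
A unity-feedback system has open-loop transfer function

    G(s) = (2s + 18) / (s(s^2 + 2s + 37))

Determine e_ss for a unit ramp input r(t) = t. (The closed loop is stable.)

e_ss = 2.056

G(s) has one pole at the origin.
This is a Type 1 system. Kv = lim_{s→0} s·G(s) = 18/37.
e_ss = 1/Kv = 1/(18/37) = 37/18 ≈ 2.056.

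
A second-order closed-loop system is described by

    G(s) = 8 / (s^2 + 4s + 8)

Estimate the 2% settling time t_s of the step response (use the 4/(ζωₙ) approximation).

Comparing s^2 + 4s + 8 to s^2 + 2ζωₙs + ωₙ²: ωₙ = √8 ≈ 2.828 rad/s and ζ = 4/(2·√8) ≈ 0.7071.
ζωₙ = 4/2 = 2, so t_s ≈ 4/(ζωₙ) = 4/2 = 2 s.

t_s ≈ 2 s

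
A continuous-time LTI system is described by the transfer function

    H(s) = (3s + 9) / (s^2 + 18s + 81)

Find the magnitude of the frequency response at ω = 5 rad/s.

Substitute s = j5: numerator = 9 + j15, denominator = 56 + j90.
|H(j5)| = |9 + j15| / |56 + j90| = 17.493 / 106 ≈ 0.1650.

|H(j5)| ≈ 0.1650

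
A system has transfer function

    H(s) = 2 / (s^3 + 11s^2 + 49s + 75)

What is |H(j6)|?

|H(j6)| ≈ 0.006054

Substitute s = j6: numerator = 2, denominator = -321 + j78.
|H(j6)| = |2| / |-321 + j78| = 2 / 330.34 ≈ 0.006054.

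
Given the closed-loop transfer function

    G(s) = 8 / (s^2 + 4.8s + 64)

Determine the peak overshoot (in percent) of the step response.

%OS ≈ 37.2%

Comparing s^2 + 4.8s + 64 to s^2 + 2ζωₙs + ωₙ²: ωₙ = 8 rad/s and ζ = 4.8/(2·8) = 0.3.
%OS = 100·exp(−πζ/√(1−ζ²)) = 100·exp(−π·0.3/√(1−0.3²)) ≈ 37.2%.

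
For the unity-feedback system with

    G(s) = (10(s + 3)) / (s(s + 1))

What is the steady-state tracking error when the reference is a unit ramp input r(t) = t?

e_ss = 0.03333

G(s) has one pole at the origin.
This is a Type 1 system. Kv = lim_{s→0} s·G(s) = 30/1.
e_ss = 1/Kv = 1/(30) = 1/30 ≈ 0.03333.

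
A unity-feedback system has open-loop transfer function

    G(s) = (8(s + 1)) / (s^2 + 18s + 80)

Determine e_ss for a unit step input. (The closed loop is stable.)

G(s) has no poles at the origin.
This is a Type 0 system. Kp = lim_{s→0} G(s) = 8/80 = 1/10.
e_ss = 1/(1 + Kp) = 1/(1 + 1/10) = 10/11 ≈ 0.9091.

e_ss = 0.9091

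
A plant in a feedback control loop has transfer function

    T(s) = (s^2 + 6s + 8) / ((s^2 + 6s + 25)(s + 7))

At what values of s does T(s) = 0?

s = -4, -2

Set the numerator to zero: s^2 + 6s + 8 = 0.
Factoring: (s + 4)(s + 2) = 0.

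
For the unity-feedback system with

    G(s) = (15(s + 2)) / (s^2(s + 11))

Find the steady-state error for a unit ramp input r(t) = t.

G(s) has 2 poles at the origin.
This is a Type 2 system; for a ramp input the steady-state error is zero.

e_ss = 0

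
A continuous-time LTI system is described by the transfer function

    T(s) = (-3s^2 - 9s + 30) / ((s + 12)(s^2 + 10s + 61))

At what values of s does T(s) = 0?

Set the numerator to zero: -3s^2 - 9s + 30 = 0, i.e. -3·(s^2 + 3s - 10) = 0.
Factoring: (s - 2)(s + 5) = 0.

s = 2, -5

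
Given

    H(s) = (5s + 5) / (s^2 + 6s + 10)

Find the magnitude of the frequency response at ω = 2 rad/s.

Substitute s = j2: numerator = 5 + j10, denominator = 6 + j12.
|H(j2)| = |5 + j10| / |6 + j12| = 11.180 / 13.416 ≈ 0.8333.

|H(j2)| ≈ 0.8333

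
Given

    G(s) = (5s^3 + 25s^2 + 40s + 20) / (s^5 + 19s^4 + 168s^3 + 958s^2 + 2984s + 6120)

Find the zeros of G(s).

Set the numerator to zero: 5s^3 + 25s^2 + 40s + 20 = 0, i.e. 5·(s^3 + 5s^2 + 8s + 4) = 0.
Factoring: (s + 2)^2(s + 1) = 0.

s = -2, -2, -1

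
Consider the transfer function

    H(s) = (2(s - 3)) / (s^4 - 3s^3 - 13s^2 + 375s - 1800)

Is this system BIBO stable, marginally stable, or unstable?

The denominator s^4 - 3s^3 - 13s^2 + 375s - 1800 factors as (s + 8)(s^2 - 6s + 45)(s - 5), giving poles at s = -8, 3 + 6j, 3 - 6j, 5.
Since the pole(s) at s = 3 ± 6j, 5 lie in the right half-plane, the system is unstable.

unstable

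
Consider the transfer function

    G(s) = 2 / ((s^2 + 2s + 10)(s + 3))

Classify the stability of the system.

stable

The poles can be read from the denominator factors: s = -1 ± 3j, -3.
Since all poles lie strictly in the left half-plane, the system is stable.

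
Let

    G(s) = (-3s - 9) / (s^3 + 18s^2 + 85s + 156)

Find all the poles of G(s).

The poles are the roots of the denominator s^3 + 18s^2 + 85s + 156 = 0.
Trying s = -12: the polynomial evaluates to 0, so (s + 12) is a factor.
Dividing out leaves s^2 + 6s + 13 = 0.
The quadratic formula then gives s = -3 ± 2j.

s = -3 ± 2j, -12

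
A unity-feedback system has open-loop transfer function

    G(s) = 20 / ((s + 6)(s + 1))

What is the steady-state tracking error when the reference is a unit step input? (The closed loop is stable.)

G(s) has no poles at the origin.
This is a Type 0 system. Kp = lim_{s→0} G(s) = 20/6 = 10/3.
e_ss = 1/(1 + Kp) = 1/(1 + 10/3) = 3/13 ≈ 0.2308.

e_ss = 0.2308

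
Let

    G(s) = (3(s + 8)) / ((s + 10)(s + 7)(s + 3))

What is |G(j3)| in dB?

|G(j3)|_dB ≈ -22.4 dB

Substitute s = j3: numerator = 24 + j9, denominator = 30 + j336.
|G(j3)| = |24 + j9| / |30 + j336| = 25.632 / 337.34 ≈ 0.07598.
In decibels: 20·log₁₀(0.07598) ≈ -22.4 dB.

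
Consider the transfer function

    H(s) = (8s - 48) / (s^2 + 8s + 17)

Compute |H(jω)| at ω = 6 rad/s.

Substitute s = j6: numerator = -48 + j48, denominator = -19 + j48.
|H(j6)| = |-48 + j48| / |-19 + j48| = 67.882 / 51.624 ≈ 1.315.

|H(j6)| ≈ 1.315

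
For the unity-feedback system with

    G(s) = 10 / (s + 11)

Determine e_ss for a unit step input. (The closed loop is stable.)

e_ss = 0.5238

G(s) has no poles at the origin.
This is a Type 0 system. Kp = lim_{s→0} G(s) = 10/11.
e_ss = 1/(1 + Kp) = 1/(1 + 10/11) = 11/21 ≈ 0.5238.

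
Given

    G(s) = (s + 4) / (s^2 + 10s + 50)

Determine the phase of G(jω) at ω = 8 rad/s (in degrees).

∠G(j8) ≈ -36.49°

At s = j8: numerator = 4 + j8, denominator = -14 + j80.
∠G = ∠num − ∠den = 63.435° − (99.926°) = -36.49°.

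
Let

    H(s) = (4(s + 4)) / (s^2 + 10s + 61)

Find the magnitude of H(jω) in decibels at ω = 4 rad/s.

|H(j4)|_dB ≈ -8.50 dB

Substitute s = j4: numerator = 16 + j16, denominator = 45 + j40.
|H(j4)| = |16 + j16| / |45 + j40| = 22.627 / 60.208 ≈ 0.3758.
In decibels: 20·log₁₀(0.3758) ≈ -8.50 dB.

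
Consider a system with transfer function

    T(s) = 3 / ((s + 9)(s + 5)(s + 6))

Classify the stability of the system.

The poles can be read from the denominator factors: s = -9, -5, -6.
Since all poles lie strictly in the left half-plane, the system is stable.

stable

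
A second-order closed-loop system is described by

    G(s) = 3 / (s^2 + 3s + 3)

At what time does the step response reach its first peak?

t_p ≈ 3.628 s

Comparing s^2 + 3s + 3 to s^2 + 2ζωₙs + ωₙ²: ωₙ = √3 ≈ 1.732 rad/s and ζ = 3/(2·√3) ≈ 0.8660.
ζωₙ = 3/2 = 1.5, so ω_d = ωₙ√(1−ζ²) = √(ωₙ² − (ζωₙ)²) = √(3 − 1.5²) = √0.75 ≈ 0.8660 rad/s.
t_p = π/ω_d = π/0.8660 ≈ 3.628 s.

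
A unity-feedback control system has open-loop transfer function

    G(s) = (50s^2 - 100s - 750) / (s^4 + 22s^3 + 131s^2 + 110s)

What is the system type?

Factor s from the denominator: s^4 + 22s^3 + 131s^2 + 110s = s·(s^3 + 22s^2 + 131s + 110).
There is 1 pole at the origin, so the system is Type 1.

Type 1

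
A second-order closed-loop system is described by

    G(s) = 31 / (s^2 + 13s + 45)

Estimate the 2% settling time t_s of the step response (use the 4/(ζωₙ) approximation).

t_s ≈ 0.6154 s

Comparing s^2 + 13s + 45 to s^2 + 2ζωₙs + ωₙ²: ωₙ = √45 ≈ 6.708 rad/s and ζ = 13/(2·√45) ≈ 0.9690.
ζωₙ = 13/2 = 6.5, so t_s ≈ 4/(ζωₙ) = 4/6.5 ≈ 0.6154 s.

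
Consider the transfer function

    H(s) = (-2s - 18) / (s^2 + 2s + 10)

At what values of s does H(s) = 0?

s = -9

Set the numerator to zero: -2s - 18 = 0, i.e. -2·(s + 9) = 0.
So s = -9.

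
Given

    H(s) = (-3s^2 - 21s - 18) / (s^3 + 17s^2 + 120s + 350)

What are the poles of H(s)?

s = -5 + 5j, -5 - 5j, -7

The poles are the roots of the denominator s^3 + 17s^2 + 120s + 350 = 0.
Trying s = -7: the polynomial evaluates to 0, so (s + 7) is a factor.
Dividing out leaves s^2 + 10s + 50 = 0.
The quadratic formula then gives s = -5 ± 5j.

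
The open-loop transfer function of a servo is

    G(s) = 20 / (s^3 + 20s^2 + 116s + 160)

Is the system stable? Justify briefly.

The denominator s^3 + 20s^2 + 116s + 160 factors as (s + 2)(s + 10)(s + 8), giving poles at s = -2, -10, -8.
Since all poles lie strictly in the left half-plane, the system is stable.

stable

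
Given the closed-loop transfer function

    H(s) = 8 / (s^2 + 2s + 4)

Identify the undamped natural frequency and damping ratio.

ωₙ = 2 rad/s, ζ = 0.5

Compare the denominator to the standard form s^2 + 2ζωₙs + ωₙ².
ωₙ² = 4, so ωₙ = 2 rad/s.
2ζωₙ = 2, so ζ = 2/(2·2) = 0.5.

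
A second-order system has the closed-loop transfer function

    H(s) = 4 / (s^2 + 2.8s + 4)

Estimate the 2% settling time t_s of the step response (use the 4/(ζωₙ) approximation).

Comparing s^2 + 2.8s + 4 to s^2 + 2ζωₙs + ωₙ²: ωₙ = 2 rad/s and ζ = 2.8/(2·2) = 0.7.
ζωₙ = 2.8/2 = 1.4, so t_s ≈ 4/(ζωₙ) = 4/1.4 ≈ 2.857 s.

t_s ≈ 2.857 s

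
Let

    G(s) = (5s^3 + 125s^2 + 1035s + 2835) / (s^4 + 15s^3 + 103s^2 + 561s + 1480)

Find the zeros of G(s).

s = -9, -9, -7

Set the numerator to zero: 5s^3 + 125s^2 + 1035s + 2835 = 0, i.e. 5·(s^3 + 25s^2 + 207s + 567) = 0.
Factoring: (s + 9)^2(s + 7) = 0.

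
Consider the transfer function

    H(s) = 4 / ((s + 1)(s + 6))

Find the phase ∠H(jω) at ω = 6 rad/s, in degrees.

At s = j6: numerator = 4, denominator = -30 + j42.
∠H = ∠num − ∠den = 0° − (125.54°) = -125.5°.

∠H(j6) ≈ -125.5°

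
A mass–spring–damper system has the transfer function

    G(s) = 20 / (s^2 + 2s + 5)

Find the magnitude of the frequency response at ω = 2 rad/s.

|G(j2)| ≈ 4.851

Substitute s = j2: numerator = 20, denominator = 1 + j4.
|G(j2)| = |20| / |1 + j4| = 20 / 4.1231 ≈ 4.851.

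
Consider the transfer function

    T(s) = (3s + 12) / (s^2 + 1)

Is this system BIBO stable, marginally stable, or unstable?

marginally stable

The denominator s^2 + 1 factors as (s^2 + 1), giving poles at s = j, -j.
Since the simple pole(s) at s = j, -j lie on the jω-axis with none in the right half-plane, the system is marginally stable.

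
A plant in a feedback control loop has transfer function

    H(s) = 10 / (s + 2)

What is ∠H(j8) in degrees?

At s = j8: numerator = 10, denominator = 2 + j8.
∠H = ∠num − ∠den = 0° − (75.964°) = -75.96°.

∠H(j8) ≈ -75.96°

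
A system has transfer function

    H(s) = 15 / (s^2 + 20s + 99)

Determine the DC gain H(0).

H(0) = 5/33 ≈ 0.1515

Set s = 0: H(0) = (15) / (99) = 5/33.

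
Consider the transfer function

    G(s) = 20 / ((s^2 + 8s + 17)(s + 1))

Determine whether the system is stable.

The poles can be read from the denominator factors: s = -4 + j, -4 - j, -1.
Since all poles lie strictly in the left half-plane, the system is stable.

stable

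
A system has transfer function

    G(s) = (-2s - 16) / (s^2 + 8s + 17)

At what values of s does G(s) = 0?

Set the numerator to zero: -2s - 16 = 0, i.e. -2·(s + 8) = 0.
So s = -8.

s = -8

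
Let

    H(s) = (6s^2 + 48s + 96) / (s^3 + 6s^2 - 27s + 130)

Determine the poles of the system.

s = 2 + 3j, 2 - 3j, -10

The poles are the roots of the denominator s^3 + 6s^2 - 27s + 130 = 0.
Trying s = -10: the polynomial evaluates to 0, so (s + 10) is a factor.
Dividing out leaves s^2 - 4s + 13 = 0.
The quadratic formula then gives s = 2 ± 3j.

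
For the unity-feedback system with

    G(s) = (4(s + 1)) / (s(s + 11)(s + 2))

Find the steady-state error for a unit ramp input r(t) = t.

e_ss = 5.500

G(s) has one pole at the origin.
This is a Type 1 system. Kv = lim_{s→0} s·G(s) = 4/22 = 2/11.
e_ss = 1/Kv = 1/(2/11) = 11/2 ≈ 5.500.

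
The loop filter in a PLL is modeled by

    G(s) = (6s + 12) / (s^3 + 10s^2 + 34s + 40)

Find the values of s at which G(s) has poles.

The poles are the roots of the denominator s^3 + 10s^2 + 34s + 40 = 0.
Trying s = -4: the polynomial evaluates to 0, so (s + 4) is a factor.
Dividing out leaves s^2 + 6s + 10 = 0.
The quadratic formula then gives s = -3 ± 1j.

s = -3 + j, -3 - j, -4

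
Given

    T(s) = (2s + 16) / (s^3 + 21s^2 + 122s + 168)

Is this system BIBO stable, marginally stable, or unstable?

stable

The denominator s^3 + 21s^2 + 122s + 168 factors as (s + 12)(s + 7)(s + 2), giving poles at s = -12, -7, -2.
Since all poles lie strictly in the left half-plane, the system is stable.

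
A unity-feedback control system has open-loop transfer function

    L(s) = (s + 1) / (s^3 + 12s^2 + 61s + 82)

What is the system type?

Type 0

The denominator has no factor of s at the origin — no free integrator — so this is a Type 0 system.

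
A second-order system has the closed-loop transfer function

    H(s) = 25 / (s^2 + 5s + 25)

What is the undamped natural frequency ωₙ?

ωₙ = 5 rad/s

Compare the denominator to the standard form s^2 + 2ζωₙs + ωₙ².
ωₙ² = 25, so ωₙ = 5 rad/s.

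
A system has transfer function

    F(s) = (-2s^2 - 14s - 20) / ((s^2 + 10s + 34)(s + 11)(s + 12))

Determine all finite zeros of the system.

Set the numerator to zero: -2s^2 - 14s - 20 = 0, i.e. -2·(s^2 + 7s + 10) = 0.
Factoring: (s + 2)(s + 5) = 0.

s = -2, -5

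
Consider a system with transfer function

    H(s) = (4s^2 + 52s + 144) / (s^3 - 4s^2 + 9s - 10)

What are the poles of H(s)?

The poles are the roots of the denominator s^3 - 4s^2 + 9s - 10 = 0.
Trying s = 2: the polynomial evaluates to 0, so (s - 2) is a factor.
Dividing out leaves s^2 - 2s + 5 = 0.
The quadratic formula then gives s = 1 ± 2j.

s = 1 + 2j, 1 - 2j, 2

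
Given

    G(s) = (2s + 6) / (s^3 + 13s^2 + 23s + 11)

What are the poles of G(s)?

s = -1, -1, -11

The poles are the roots of the denominator s^3 + 13s^2 + 23s + 11 = 0.
Trying s = -1: the polynomial evaluates to 0, so (s + 1) is a factor.
Dividing out leaves s^2 + 12s + 11 = 0.
Factoring the quadratic: (s + 1)(s + 11) = 0.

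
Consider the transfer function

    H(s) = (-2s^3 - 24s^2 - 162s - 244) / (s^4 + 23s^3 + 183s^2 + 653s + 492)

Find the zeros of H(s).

Set the numerator to zero: -2s^3 - 24s^2 - 162s - 244 = 0, i.e. -2·(s^3 + 12s^2 + 81s + 122) = 0.
Factoring: (s + 2)(s^2 + 10s + 61) = 0.

s = -2, -5 ± 6j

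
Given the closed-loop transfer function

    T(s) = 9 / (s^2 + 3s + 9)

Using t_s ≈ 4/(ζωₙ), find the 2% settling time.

t_s ≈ 2.667 s

Comparing s^2 + 3s + 9 to s^2 + 2ζωₙs + ωₙ²: ωₙ = 3 rad/s and ζ = 3/(2·3) = 0.5.
ζωₙ = 3/2 = 1.5, so t_s ≈ 4/(ζωₙ) = 4/1.5 ≈ 2.667 s.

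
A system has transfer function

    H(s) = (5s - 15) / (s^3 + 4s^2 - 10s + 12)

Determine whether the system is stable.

unstable

The denominator s^3 + 4s^2 - 10s + 12 factors as (s^2 - 2s + 2)(s + 6), giving poles at s = 1 ± j, -6.
Since the pole(s) at s = 1 ± j lie in the right half-plane, the system is unstable.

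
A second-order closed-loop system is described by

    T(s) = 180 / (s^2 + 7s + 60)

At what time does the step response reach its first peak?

t_p ≈ 0.4546 s

Comparing s^2 + 7s + 60 to s^2 + 2ζωₙs + ωₙ²: ωₙ = √60 ≈ 7.746 rad/s and ζ = 7/(2·√60) ≈ 0.4518.
ζωₙ = 7/2 = 3.5, so ω_d = ωₙ√(1−ζ²) = √(ωₙ² − (ζωₙ)²) = √(60 − 3.5²) = √47.75 ≈ 6.910 rad/s.
t_p = π/ω_d = π/6.910 ≈ 0.4546 s.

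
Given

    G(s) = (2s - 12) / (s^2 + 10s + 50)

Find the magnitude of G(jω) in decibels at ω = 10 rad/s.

|G(j10)|_dB ≈ -13.6 dB

Substitute s = j10: numerator = -12 + j20, denominator = -50 + j100.
|G(j10)| = |-12 + j20| / |-50 + j100| = 23.324 / 111.80 ≈ 0.2086.
In decibels: 20·log₁₀(0.2086) ≈ -13.6 dB.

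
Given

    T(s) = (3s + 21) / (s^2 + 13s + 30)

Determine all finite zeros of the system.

Set the numerator to zero: 3s + 21 = 0, i.e. 3·(s + 7) = 0.
So s = -7.

s = -7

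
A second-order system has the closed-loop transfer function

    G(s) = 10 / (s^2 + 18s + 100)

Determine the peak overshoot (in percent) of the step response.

%OS ≈ 0.152%

Comparing s^2 + 18s + 100 to s^2 + 2ζωₙs + ωₙ²: ωₙ = 10 rad/s and ζ = 18/(2·10) = 0.9.
%OS = 100·exp(−πζ/√(1−ζ²)) = 100·exp(−π·0.9/√(1−0.9²)) ≈ 0.152%.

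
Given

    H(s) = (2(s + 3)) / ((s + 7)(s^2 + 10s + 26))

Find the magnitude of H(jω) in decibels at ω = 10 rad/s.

|H(j10)|_dB ≈ -37.2 dB

Substitute s = j10: numerator = 6 + j20, denominator = -1518 - j40.
|H(j10)| = |6 + j20| / |-1518 - j40| = 20.881 / 1518.5 ≈ 0.01375.
In decibels: 20·log₁₀(0.01375) ≈ -37.2 dB.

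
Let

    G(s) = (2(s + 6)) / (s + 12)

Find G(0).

G(0) = 1

At s = 0 each factor (s + a) contributes a and each (s^2 + bs + c) contributes c.
G(0) = 2·(6) / ((12)) = 12/12 = 1.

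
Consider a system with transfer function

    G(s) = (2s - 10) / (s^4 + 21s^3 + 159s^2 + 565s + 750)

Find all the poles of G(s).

s = -4 ± 3j, -3, -10

The poles are the roots of the denominator s^4 + 21s^3 + 159s^2 + 565s + 750 = 0.
Trying s = -3: the polynomial evaluates to 0, so (s + 3) is a factor.
Dividing out leaves s^3 + 18s^2 + 105s + 250 = 0.
This factors further as (s^2 + 8s + 25)(s + 10) = 0.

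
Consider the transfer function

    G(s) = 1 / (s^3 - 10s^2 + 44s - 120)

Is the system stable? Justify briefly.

The denominator s^3 - 10s^2 + 44s - 120 factors as (s - 6)(s^2 - 4s + 20), giving poles at s = 6, 2 ± 4j.
Since the pole(s) at s = 6, 2 ± 4j lie in the right half-plane, the system is unstable.

unstable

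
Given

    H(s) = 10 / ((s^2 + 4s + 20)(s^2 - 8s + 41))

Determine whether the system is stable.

The poles can be read from the denominator factors: s = -2 ± 4j, 4 ± 5j.
Since the pole(s) at s = 4 ± 5j lie in the right half-plane, the system is unstable.

unstable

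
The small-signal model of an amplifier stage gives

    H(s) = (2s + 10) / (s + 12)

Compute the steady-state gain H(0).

Set s = 0: H(0) = (10) / (12) = 5/6.

H(0) = 5/6 ≈ 0.8333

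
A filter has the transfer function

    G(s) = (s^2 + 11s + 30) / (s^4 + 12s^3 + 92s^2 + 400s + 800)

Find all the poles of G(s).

s = -2 + 6j, -2 - 6j, -4 + 2j, -4 - 2j

The poles are the roots of the denominator s^4 + 12s^3 + 92s^2 + 400s + 800 = 0.
No real roots exist; factor into two real quadratics: (s^2 + 4s + 40)(s^2 + 8s + 20) = 0.
Each quadratic gives a conjugate pair via the quadratic formula.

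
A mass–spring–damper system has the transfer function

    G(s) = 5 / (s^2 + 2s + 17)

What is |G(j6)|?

|G(j6)| ≈ 0.2225

Substitute s = j6: numerator = 5, denominator = -19 + j12.
|G(j6)| = |5| / |-19 + j12| = 5 / 22.472 ≈ 0.2225.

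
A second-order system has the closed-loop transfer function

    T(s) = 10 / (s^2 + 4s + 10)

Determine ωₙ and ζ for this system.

Compare the denominator to the standard form s^2 + 2ζωₙs + ωₙ².
ωₙ² = 10, so ωₙ = √10 ≈ 3.162 rad/s.
2ζωₙ = 4, so ζ = 4/(2·√10) ≈ 0.6325.

ωₙ ≈ 3.162 rad/s, ζ ≈ 0.6325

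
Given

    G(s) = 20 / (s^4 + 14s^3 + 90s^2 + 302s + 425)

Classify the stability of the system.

stable

The denominator s^4 + 14s^3 + 90s^2 + 302s + 425 factors as (s^2 + 8s + 17)(s^2 + 6s + 25), giving poles at s = -4 ± j, -3 ± 4j.
Since all poles lie strictly in the left half-plane, the system is stable.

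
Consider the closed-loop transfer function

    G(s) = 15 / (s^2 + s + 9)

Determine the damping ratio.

ζ ≈ 0.1667

Compare the denominator to the standard form s^2 + 2ζωₙs + ωₙ².
ωₙ² = 9, so ωₙ = 3 rad/s.
2ζωₙ = 1, so ζ = 1/(2·3) ≈ 0.1667.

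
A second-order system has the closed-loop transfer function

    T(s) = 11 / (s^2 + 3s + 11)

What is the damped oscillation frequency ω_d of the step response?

Comparing s^2 + 3s + 11 to s^2 + 2ζωₙs + ωₙ²: ωₙ = √11 ≈ 3.317 rad/s and ζ = 3/(2·√11) ≈ 0.4523.
ζωₙ = 3/2 = 1.5, so ω_d = ωₙ√(1−ζ²) = √(ωₙ² − (ζωₙ)²) = √(11 − 1.5²) = √8.75 ≈ 2.958 rad/s.

ω_d ≈ 2.958 rad/s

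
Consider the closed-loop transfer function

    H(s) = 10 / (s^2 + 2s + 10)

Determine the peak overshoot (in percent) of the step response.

Comparing s^2 + 2s + 10 to s^2 + 2ζωₙs + ωₙ²: ωₙ = √10 ≈ 3.162 rad/s and ζ = 2/(2·√10) ≈ 0.3162.
%OS = 100·exp(−πζ/√(1−ζ²)) = 100·exp(−π·0.3162/√(1−0.3162²)) ≈ 35.1%.

%OS ≈ 35.1%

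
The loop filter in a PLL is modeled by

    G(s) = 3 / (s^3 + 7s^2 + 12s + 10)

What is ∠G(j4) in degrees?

At s = j4: numerator = 3, denominator = -102 - j16.
∠G = ∠num − ∠den = 0° − (-171.09°) = 171.1°.

∠G(j4) ≈ 171.1°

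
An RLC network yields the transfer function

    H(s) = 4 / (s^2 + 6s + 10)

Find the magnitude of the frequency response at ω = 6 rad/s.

Substitute s = j6: numerator = 4, denominator = -26 + j36.
|H(j6)| = |4| / |-26 + j36| = 4 / 44.407 ≈ 0.09008.

|H(j6)| ≈ 0.09008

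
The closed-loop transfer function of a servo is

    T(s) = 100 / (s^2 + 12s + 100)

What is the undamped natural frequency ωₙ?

ωₙ = 10 rad/s

Compare the denominator to the standard form s^2 + 2ζωₙs + ωₙ².
ωₙ² = 100, so ωₙ = 10 rad/s.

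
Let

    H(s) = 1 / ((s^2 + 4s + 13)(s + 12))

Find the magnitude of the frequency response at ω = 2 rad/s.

|H(j2)| ≈ 0.006826

Substitute s = j2: numerator = 1, denominator = 92 + j114.
|H(j2)| = |1| / |92 + j114| = 1 / 146.49 ≈ 0.006826.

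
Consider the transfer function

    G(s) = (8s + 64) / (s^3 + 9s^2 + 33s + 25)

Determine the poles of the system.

The poles are the roots of the denominator s^3 + 9s^2 + 33s + 25 = 0.
Trying s = -1: the polynomial evaluates to 0, so (s + 1) is a factor.
Dividing out leaves s^2 + 8s + 25 = 0.
The quadratic formula then gives s = -4 ± 3j.

s = -4 ± 3j, -1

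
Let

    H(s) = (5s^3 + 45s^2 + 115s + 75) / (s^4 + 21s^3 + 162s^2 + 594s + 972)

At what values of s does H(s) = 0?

Set the numerator to zero: 5s^3 + 45s^2 + 115s + 75 = 0, i.e. 5·(s^3 + 9s^2 + 23s + 15) = 0.
Factoring: (s + 3)(s + 5)(s + 1) = 0.

s = -3, -5, -1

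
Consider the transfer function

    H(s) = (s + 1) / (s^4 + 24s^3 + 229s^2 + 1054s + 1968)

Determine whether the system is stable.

stable

The denominator s^4 + 24s^3 + 229s^2 + 1054s + 1968 factors as (s^2 + 10s + 41)(s + 6)(s + 8), giving poles at s = -5 + 4j, -5 - 4j, -6, -8.
Since all poles lie strictly in the left half-plane, the system is stable.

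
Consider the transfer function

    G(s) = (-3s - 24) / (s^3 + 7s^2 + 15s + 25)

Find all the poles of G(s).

s = -1 ± 2j, -5

The poles are the roots of the denominator s^3 + 7s^2 + 15s + 25 = 0.
Trying s = -5: the polynomial evaluates to 0, so (s + 5) is a factor.
Dividing out leaves s^2 + 2s + 5 = 0.
The quadratic formula then gives s = -1 ± 2j.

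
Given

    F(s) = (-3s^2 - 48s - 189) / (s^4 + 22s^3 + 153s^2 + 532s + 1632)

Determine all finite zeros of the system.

s = -7, -9

Set the numerator to zero: -3s^2 - 48s - 189 = 0, i.e. -3·(s^2 + 16s + 63) = 0.
Factoring: (s + 7)(s + 9) = 0.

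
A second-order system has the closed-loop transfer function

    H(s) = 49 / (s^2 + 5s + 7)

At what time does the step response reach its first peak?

t_p ≈ 3.628 s

Comparing s^2 + 5s + 7 to s^2 + 2ζωₙs + ωₙ²: ωₙ = √7 ≈ 2.646 rad/s and ζ = 5/(2·√7) ≈ 0.9449.
ζωₙ = 5/2 = 2.5, so ω_d = ωₙ√(1−ζ²) = √(ωₙ² − (ζωₙ)²) = √(7 − 2.5²) = √0.75 ≈ 0.8660 rad/s.
t_p = π/ω_d = π/0.8660 ≈ 3.628 s.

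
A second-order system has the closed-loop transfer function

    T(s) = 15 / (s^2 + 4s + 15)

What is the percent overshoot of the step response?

%OS ≈ 15.0%

Comparing s^2 + 4s + 15 to s^2 + 2ζωₙs + ωₙ²: ωₙ = √15 ≈ 3.873 rad/s and ζ = 4/(2·√15) ≈ 0.5164.
%OS = 100·exp(−πζ/√(1−ζ²)) = 100·exp(−π·0.5164/√(1−0.5164²)) ≈ 15.0%.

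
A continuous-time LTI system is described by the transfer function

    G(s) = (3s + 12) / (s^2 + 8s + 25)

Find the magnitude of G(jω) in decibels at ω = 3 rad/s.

Substitute s = j3: numerator = 12 + j9, denominator = 16 + j24.
|G(j3)| = |12 + j9| / |16 + j24| = 15 / 28.844 ≈ 0.5200.
In decibels: 20·log₁₀(0.5200) ≈ -5.68 dB.

|G(j3)|_dB ≈ -5.68 dB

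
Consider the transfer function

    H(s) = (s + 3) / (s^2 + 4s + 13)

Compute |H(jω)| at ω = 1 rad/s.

|H(j1)| = 0.2500

Substitute s = j1: numerator = 3 + j1, denominator = 12 + j4.
|H(j1)| = |3 + j1| / |12 + j4| = 3.1623 / 12.649 = 0.2500.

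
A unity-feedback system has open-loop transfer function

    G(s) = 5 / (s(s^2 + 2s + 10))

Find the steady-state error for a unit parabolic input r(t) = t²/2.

G(s) has one pole at the origin.
This is a Type 1 system; Ka = lim_{s→0} s^2·G(s) = 0, so the steady-state error for a parabola input is infinite.

e_ss = ∞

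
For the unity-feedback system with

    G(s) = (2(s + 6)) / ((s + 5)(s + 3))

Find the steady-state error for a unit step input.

G(s) has no poles at the origin.
This is a Type 0 system. Kp = lim_{s→0} G(s) = 12/15 = 4/5.
e_ss = 1/(1 + Kp) = 1/(1 + 4/5) = 5/9 ≈ 0.5556.

e_ss = 0.5556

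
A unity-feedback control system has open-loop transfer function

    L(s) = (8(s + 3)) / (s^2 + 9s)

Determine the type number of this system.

The denominator has 1 factor of s at the origin (free integrator), so this is a Type 1 system.

Type 1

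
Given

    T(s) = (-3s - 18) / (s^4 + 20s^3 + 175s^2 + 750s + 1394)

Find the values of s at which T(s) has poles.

The poles are the roots of the denominator s^4 + 20s^3 + 175s^2 + 750s + 1394 = 0.
No real roots exist; factor into two real quadratics: (s^2 + 10s + 34)(s^2 + 10s + 41) = 0.
Each quadratic gives a conjugate pair via the quadratic formula.

s = -5 ± 3j, -5 ± 4j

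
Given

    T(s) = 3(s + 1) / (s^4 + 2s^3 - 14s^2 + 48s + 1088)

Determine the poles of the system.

s = 4 ± 4j, -5 ± 3j

The poles are the roots of the denominator s^4 + 2s^3 - 14s^2 + 48s + 1088 = 0.
No real roots exist; factor into two real quadratics: (s^2 - 8s + 32)(s^2 + 10s + 34) = 0.
Each quadratic gives a conjugate pair via the quadratic formula.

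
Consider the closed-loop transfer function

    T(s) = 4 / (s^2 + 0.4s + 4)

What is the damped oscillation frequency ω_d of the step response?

Comparing s^2 + 0.4s + 4 to s^2 + 2ζωₙs + ωₙ²: ωₙ = 2 rad/s and ζ = 0.4/(2·2) = 0.1.
ζωₙ = 0.4/2 = 0.2, so ω_d = ωₙ√(1−ζ²) = √(ωₙ² − (ζωₙ)²) = √(4 − 0.2²) = √3.96 ≈ 1.990 rad/s.

ω_d ≈ 1.990 rad/s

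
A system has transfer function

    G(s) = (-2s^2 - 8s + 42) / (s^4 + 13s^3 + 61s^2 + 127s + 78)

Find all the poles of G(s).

s = -3 + 2j, -3 - 2j, -1, -6

The poles are the roots of the denominator s^4 + 13s^3 + 61s^2 + 127s + 78 = 0.
Trying s = -1: the polynomial evaluates to 0, so (s + 1) is a factor.
Dividing out leaves s^3 + 12s^2 + 49s + 78 = 0.
This factors further as (s^2 + 6s + 13)(s + 6) = 0.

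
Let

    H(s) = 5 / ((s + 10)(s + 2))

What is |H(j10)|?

Substitute s = j10: numerator = 5, denominator = -80 + j120.
|H(j10)| = |5| / |-80 + j120| = 5 / 144.22 ≈ 0.03467.

|H(j10)| ≈ 0.03467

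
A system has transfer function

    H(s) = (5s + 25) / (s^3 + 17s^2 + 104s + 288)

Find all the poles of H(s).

s = -4 + 4j, -4 - 4j, -9

The poles are the roots of the denominator s^3 + 17s^2 + 104s + 288 = 0.
Trying s = -9: the polynomial evaluates to 0, so (s + 9) is a factor.
Dividing out leaves s^2 + 8s + 32 = 0.
The quadratic formula then gives s = -4 ± 4j.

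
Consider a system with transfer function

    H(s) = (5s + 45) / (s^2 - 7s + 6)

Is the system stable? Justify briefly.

The denominator s^2 - 7s + 6 factors as (s - 1)(s - 6), giving poles at s = 1, 6.
Since the pole(s) at s = 1, 6 lie in the right half-plane, the system is unstable.

unstable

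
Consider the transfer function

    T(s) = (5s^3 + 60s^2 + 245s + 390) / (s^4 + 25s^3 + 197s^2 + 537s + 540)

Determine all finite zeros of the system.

s = -3 ± 2j, -6

Set the numerator to zero: 5s^3 + 60s^2 + 245s + 390 = 0, i.e. 5·(s^3 + 12s^2 + 49s + 78) = 0.
Factoring: (s^2 + 6s + 13)(s + 6) = 0.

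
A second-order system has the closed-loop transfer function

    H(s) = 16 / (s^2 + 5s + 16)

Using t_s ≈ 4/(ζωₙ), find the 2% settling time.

Comparing s^2 + 5s + 16 to s^2 + 2ζωₙs + ωₙ²: ωₙ = 4 rad/s and ζ = 5/(2·4) = 0.625.
ζωₙ = 5/2 = 2.5, so t_s ≈ 4/(ζωₙ) = 4/2.5 = 1.600 s.

t_s ≈ 1.600 s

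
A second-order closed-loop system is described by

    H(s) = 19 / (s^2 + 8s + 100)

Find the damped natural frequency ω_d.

ω_d ≈ 9.165 rad/s

Comparing s^2 + 8s + 100 to s^2 + 2ζωₙs + ωₙ²: ωₙ = 10 rad/s and ζ = 8/(2·10) = 0.4.
ζωₙ = 8/2 = 4, so ω_d = ωₙ√(1−ζ²) = √(ωₙ² − (ζωₙ)²) = √(100 − 4²) = √84 ≈ 9.165 rad/s.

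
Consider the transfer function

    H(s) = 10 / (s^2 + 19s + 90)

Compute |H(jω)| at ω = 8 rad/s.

|H(j8)| ≈ 0.06485

Substitute s = j8: numerator = 10, denominator = 26 + j152.
|H(j8)| = |10| / |26 + j152| = 10 / 154.21 ≈ 0.06485.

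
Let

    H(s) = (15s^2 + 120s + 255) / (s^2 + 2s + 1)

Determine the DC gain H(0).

H(0) = 255

Set s = 0: H(0) = (255) / (1) = 255.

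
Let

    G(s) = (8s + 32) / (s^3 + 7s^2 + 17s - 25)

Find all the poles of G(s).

s = -4 ± 3j, 1

The poles are the roots of the denominator s^3 + 7s^2 + 17s - 25 = 0.
Trying s = 1: the polynomial evaluates to 0, so (s - 1) is a factor.
Dividing out leaves s^2 + 8s + 25 = 0.
The quadratic formula then gives s = -4 ± 3j.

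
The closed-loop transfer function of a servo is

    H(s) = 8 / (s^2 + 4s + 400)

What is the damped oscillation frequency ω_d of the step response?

Comparing s^2 + 4s + 400 to s^2 + 2ζωₙs + ωₙ²: ωₙ = 20 rad/s and ζ = 4/(2·20) = 0.1.
ζωₙ = 4/2 = 2, so ω_d = ωₙ√(1−ζ²) = √(ωₙ² − (ζωₙ)²) = √(400 − 2²) = √396 ≈ 19.90 rad/s.

ω_d ≈ 19.90 rad/s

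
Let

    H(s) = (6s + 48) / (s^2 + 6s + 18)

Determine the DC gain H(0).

Set s = 0: H(0) = (48) / (18) = 8/3.

H(0) = 8/3 ≈ 2.667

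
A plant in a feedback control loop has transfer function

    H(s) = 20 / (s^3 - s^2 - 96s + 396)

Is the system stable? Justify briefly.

The denominator s^3 - s^2 - 96s + 396 factors as (s - 6)^2(s + 11), giving poles at s = 6, -11, 6.
Since the pole(s) at s = 6, 6 lie in the right half-plane, the system is unstable.

unstable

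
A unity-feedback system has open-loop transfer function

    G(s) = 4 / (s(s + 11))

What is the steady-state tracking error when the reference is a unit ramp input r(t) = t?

G(s) has one pole at the origin.
This is a Type 1 system. Kv = lim_{s→0} s·G(s) = 4/11.
e_ss = 1/Kv = 1/(4/11) = 11/4 ≈ 2.750.

e_ss = 2.750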